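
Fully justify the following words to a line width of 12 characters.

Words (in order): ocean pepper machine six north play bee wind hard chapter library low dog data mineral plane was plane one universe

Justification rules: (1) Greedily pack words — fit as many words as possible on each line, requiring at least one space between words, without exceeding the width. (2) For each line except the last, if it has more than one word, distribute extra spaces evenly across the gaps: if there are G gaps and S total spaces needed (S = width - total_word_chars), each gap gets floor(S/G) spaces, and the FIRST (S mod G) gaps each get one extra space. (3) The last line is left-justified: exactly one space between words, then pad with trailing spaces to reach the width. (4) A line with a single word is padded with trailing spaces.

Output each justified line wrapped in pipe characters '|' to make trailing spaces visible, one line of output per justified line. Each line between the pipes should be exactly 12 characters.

Line 1: ['ocean', 'pepper'] (min_width=12, slack=0)
Line 2: ['machine', 'six'] (min_width=11, slack=1)
Line 3: ['north', 'play'] (min_width=10, slack=2)
Line 4: ['bee', 'wind'] (min_width=8, slack=4)
Line 5: ['hard', 'chapter'] (min_width=12, slack=0)
Line 6: ['library', 'low'] (min_width=11, slack=1)
Line 7: ['dog', 'data'] (min_width=8, slack=4)
Line 8: ['mineral'] (min_width=7, slack=5)
Line 9: ['plane', 'was'] (min_width=9, slack=3)
Line 10: ['plane', 'one'] (min_width=9, slack=3)
Line 11: ['universe'] (min_width=8, slack=4)

Answer: |ocean pepper|
|machine  six|
|north   play|
|bee     wind|
|hard chapter|
|library  low|
|dog     data|
|mineral     |
|plane    was|
|plane    one|
|universe    |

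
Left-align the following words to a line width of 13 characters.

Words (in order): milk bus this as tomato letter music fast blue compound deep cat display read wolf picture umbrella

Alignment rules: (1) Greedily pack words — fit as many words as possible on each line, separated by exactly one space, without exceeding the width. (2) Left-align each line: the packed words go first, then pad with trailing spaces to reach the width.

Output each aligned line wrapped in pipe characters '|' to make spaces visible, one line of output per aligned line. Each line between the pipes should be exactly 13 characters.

Line 1: ['milk', 'bus', 'this'] (min_width=13, slack=0)
Line 2: ['as', 'tomato'] (min_width=9, slack=4)
Line 3: ['letter', 'music'] (min_width=12, slack=1)
Line 4: ['fast', 'blue'] (min_width=9, slack=4)
Line 5: ['compound', 'deep'] (min_width=13, slack=0)
Line 6: ['cat', 'display'] (min_width=11, slack=2)
Line 7: ['read', 'wolf'] (min_width=9, slack=4)
Line 8: ['picture'] (min_width=7, slack=6)
Line 9: ['umbrella'] (min_width=8, slack=5)

Answer: |milk bus this|
|as tomato    |
|letter music |
|fast blue    |
|compound deep|
|cat display  |
|read wolf    |
|picture      |
|umbrella     |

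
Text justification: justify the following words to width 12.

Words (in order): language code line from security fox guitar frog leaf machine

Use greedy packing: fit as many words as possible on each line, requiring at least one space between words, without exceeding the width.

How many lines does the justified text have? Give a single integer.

Line 1: ['language'] (min_width=8, slack=4)
Line 2: ['code', 'line'] (min_width=9, slack=3)
Line 3: ['from'] (min_width=4, slack=8)
Line 4: ['security', 'fox'] (min_width=12, slack=0)
Line 5: ['guitar', 'frog'] (min_width=11, slack=1)
Line 6: ['leaf', 'machine'] (min_width=12, slack=0)
Total lines: 6

Answer: 6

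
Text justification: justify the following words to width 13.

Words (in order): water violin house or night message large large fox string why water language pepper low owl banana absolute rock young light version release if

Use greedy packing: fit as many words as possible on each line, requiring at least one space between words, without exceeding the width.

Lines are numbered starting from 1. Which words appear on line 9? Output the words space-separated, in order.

Line 1: ['water', 'violin'] (min_width=12, slack=1)
Line 2: ['house', 'or'] (min_width=8, slack=5)
Line 3: ['night', 'message'] (min_width=13, slack=0)
Line 4: ['large', 'large'] (min_width=11, slack=2)
Line 5: ['fox', 'string'] (min_width=10, slack=3)
Line 6: ['why', 'water'] (min_width=9, slack=4)
Line 7: ['language'] (min_width=8, slack=5)
Line 8: ['pepper', 'low'] (min_width=10, slack=3)
Line 9: ['owl', 'banana'] (min_width=10, slack=3)
Line 10: ['absolute', 'rock'] (min_width=13, slack=0)
Line 11: ['young', 'light'] (min_width=11, slack=2)
Line 12: ['version'] (min_width=7, slack=6)
Line 13: ['release', 'if'] (min_width=10, slack=3)

Answer: owl banana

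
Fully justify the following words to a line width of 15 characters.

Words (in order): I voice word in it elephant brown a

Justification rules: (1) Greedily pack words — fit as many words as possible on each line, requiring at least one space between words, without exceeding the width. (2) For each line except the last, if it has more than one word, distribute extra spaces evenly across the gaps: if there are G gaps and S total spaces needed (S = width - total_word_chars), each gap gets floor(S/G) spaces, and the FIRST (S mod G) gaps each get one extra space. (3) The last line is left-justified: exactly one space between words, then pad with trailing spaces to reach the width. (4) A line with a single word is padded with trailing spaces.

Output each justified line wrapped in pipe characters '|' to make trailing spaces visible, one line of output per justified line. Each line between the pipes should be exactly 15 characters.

Answer: |I voice word in|
|it     elephant|
|brown a        |

Derivation:
Line 1: ['I', 'voice', 'word', 'in'] (min_width=15, slack=0)
Line 2: ['it', 'elephant'] (min_width=11, slack=4)
Line 3: ['brown', 'a'] (min_width=7, slack=8)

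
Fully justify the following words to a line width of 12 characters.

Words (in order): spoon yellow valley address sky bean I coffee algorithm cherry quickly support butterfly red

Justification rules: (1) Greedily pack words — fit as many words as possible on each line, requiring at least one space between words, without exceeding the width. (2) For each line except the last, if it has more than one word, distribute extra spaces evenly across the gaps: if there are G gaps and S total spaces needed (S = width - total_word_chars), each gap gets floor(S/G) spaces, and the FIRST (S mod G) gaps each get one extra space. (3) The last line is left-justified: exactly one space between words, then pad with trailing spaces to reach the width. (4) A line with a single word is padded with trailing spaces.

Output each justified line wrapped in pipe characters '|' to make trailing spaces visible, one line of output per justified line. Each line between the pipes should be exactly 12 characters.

Line 1: ['spoon', 'yellow'] (min_width=12, slack=0)
Line 2: ['valley'] (min_width=6, slack=6)
Line 3: ['address', 'sky'] (min_width=11, slack=1)
Line 4: ['bean', 'I'] (min_width=6, slack=6)
Line 5: ['coffee'] (min_width=6, slack=6)
Line 6: ['algorithm'] (min_width=9, slack=3)
Line 7: ['cherry'] (min_width=6, slack=6)
Line 8: ['quickly'] (min_width=7, slack=5)
Line 9: ['support'] (min_width=7, slack=5)
Line 10: ['butterfly'] (min_width=9, slack=3)
Line 11: ['red'] (min_width=3, slack=9)

Answer: |spoon yellow|
|valley      |
|address  sky|
|bean       I|
|coffee      |
|algorithm   |
|cherry      |
|quickly     |
|support     |
|butterfly   |
|red         |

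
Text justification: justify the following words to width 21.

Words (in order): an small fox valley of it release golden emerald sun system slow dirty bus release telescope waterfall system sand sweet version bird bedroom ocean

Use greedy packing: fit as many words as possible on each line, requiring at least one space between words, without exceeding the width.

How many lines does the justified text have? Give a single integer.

Answer: 8

Derivation:
Line 1: ['an', 'small', 'fox', 'valley'] (min_width=19, slack=2)
Line 2: ['of', 'it', 'release', 'golden'] (min_width=20, slack=1)
Line 3: ['emerald', 'sun', 'system'] (min_width=18, slack=3)
Line 4: ['slow', 'dirty', 'bus'] (min_width=14, slack=7)
Line 5: ['release', 'telescope'] (min_width=17, slack=4)
Line 6: ['waterfall', 'system', 'sand'] (min_width=21, slack=0)
Line 7: ['sweet', 'version', 'bird'] (min_width=18, slack=3)
Line 8: ['bedroom', 'ocean'] (min_width=13, slack=8)
Total lines: 8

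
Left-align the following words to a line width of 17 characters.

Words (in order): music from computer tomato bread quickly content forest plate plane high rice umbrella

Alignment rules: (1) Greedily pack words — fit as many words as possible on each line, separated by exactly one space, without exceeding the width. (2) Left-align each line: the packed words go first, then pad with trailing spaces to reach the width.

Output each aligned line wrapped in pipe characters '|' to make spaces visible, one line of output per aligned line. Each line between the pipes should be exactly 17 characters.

Answer: |music from       |
|computer tomato  |
|bread quickly    |
|content forest   |
|plate plane high |
|rice umbrella    |

Derivation:
Line 1: ['music', 'from'] (min_width=10, slack=7)
Line 2: ['computer', 'tomato'] (min_width=15, slack=2)
Line 3: ['bread', 'quickly'] (min_width=13, slack=4)
Line 4: ['content', 'forest'] (min_width=14, slack=3)
Line 5: ['plate', 'plane', 'high'] (min_width=16, slack=1)
Line 6: ['rice', 'umbrella'] (min_width=13, slack=4)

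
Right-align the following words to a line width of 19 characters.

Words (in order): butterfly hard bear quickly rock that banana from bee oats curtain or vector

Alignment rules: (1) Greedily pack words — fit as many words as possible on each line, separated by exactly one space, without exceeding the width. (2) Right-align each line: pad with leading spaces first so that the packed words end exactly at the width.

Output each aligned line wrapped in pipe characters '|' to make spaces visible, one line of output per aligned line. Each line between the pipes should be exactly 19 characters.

Line 1: ['butterfly', 'hard', 'bear'] (min_width=19, slack=0)
Line 2: ['quickly', 'rock', 'that'] (min_width=17, slack=2)
Line 3: ['banana', 'from', 'bee'] (min_width=15, slack=4)
Line 4: ['oats', 'curtain', 'or'] (min_width=15, slack=4)
Line 5: ['vector'] (min_width=6, slack=13)

Answer: |butterfly hard bear|
|  quickly rock that|
|    banana from bee|
|    oats curtain or|
|             vector|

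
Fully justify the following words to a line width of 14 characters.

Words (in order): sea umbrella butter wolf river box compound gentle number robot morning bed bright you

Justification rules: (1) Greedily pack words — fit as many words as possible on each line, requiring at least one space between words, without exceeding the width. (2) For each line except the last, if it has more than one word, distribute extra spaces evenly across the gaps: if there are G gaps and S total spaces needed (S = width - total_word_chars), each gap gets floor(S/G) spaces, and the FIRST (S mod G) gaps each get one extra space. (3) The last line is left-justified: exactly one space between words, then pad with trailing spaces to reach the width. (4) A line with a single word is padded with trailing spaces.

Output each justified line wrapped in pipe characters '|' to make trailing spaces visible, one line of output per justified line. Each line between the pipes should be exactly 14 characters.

Line 1: ['sea', 'umbrella'] (min_width=12, slack=2)
Line 2: ['butter', 'wolf'] (min_width=11, slack=3)
Line 3: ['river', 'box'] (min_width=9, slack=5)
Line 4: ['compound'] (min_width=8, slack=6)
Line 5: ['gentle', 'number'] (min_width=13, slack=1)
Line 6: ['robot', 'morning'] (min_width=13, slack=1)
Line 7: ['bed', 'bright', 'you'] (min_width=14, slack=0)

Answer: |sea   umbrella|
|butter    wolf|
|river      box|
|compound      |
|gentle  number|
|robot  morning|
|bed bright you|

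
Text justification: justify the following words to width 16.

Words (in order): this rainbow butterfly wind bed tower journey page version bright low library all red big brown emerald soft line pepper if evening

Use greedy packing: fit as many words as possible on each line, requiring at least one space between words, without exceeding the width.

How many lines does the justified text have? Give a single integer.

Answer: 10

Derivation:
Line 1: ['this', 'rainbow'] (min_width=12, slack=4)
Line 2: ['butterfly', 'wind'] (min_width=14, slack=2)
Line 3: ['bed', 'tower'] (min_width=9, slack=7)
Line 4: ['journey', 'page'] (min_width=12, slack=4)
Line 5: ['version', 'bright'] (min_width=14, slack=2)
Line 6: ['low', 'library', 'all'] (min_width=15, slack=1)
Line 7: ['red', 'big', 'brown'] (min_width=13, slack=3)
Line 8: ['emerald', 'soft'] (min_width=12, slack=4)
Line 9: ['line', 'pepper', 'if'] (min_width=14, slack=2)
Line 10: ['evening'] (min_width=7, slack=9)
Total lines: 10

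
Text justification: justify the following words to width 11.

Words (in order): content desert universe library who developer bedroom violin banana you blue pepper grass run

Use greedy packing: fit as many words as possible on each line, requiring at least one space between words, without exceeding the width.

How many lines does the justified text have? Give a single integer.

Answer: 10

Derivation:
Line 1: ['content'] (min_width=7, slack=4)
Line 2: ['desert'] (min_width=6, slack=5)
Line 3: ['universe'] (min_width=8, slack=3)
Line 4: ['library', 'who'] (min_width=11, slack=0)
Line 5: ['developer'] (min_width=9, slack=2)
Line 6: ['bedroom'] (min_width=7, slack=4)
Line 7: ['violin'] (min_width=6, slack=5)
Line 8: ['banana', 'you'] (min_width=10, slack=1)
Line 9: ['blue', 'pepper'] (min_width=11, slack=0)
Line 10: ['grass', 'run'] (min_width=9, slack=2)
Total lines: 10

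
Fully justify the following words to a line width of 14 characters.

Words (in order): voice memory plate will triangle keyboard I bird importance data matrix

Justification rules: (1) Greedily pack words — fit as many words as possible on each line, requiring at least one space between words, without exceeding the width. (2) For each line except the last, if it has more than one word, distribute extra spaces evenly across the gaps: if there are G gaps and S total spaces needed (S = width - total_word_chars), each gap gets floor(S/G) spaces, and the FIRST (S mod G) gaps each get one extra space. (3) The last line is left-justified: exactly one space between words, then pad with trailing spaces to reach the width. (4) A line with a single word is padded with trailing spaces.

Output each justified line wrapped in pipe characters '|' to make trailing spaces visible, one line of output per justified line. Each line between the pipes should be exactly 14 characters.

Answer: |voice   memory|
|plate     will|
|triangle      |
|keyboard     I|
|bird          |
|importance    |
|data matrix   |

Derivation:
Line 1: ['voice', 'memory'] (min_width=12, slack=2)
Line 2: ['plate', 'will'] (min_width=10, slack=4)
Line 3: ['triangle'] (min_width=8, slack=6)
Line 4: ['keyboard', 'I'] (min_width=10, slack=4)
Line 5: ['bird'] (min_width=4, slack=10)
Line 6: ['importance'] (min_width=10, slack=4)
Line 7: ['data', 'matrix'] (min_width=11, slack=3)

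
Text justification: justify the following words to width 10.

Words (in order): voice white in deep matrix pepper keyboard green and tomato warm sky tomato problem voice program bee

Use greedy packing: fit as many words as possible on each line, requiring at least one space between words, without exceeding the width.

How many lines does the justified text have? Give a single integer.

Line 1: ['voice'] (min_width=5, slack=5)
Line 2: ['white', 'in'] (min_width=8, slack=2)
Line 3: ['deep'] (min_width=4, slack=6)
Line 4: ['matrix'] (min_width=6, slack=4)
Line 5: ['pepper'] (min_width=6, slack=4)
Line 6: ['keyboard'] (min_width=8, slack=2)
Line 7: ['green', 'and'] (min_width=9, slack=1)
Line 8: ['tomato'] (min_width=6, slack=4)
Line 9: ['warm', 'sky'] (min_width=8, slack=2)
Line 10: ['tomato'] (min_width=6, slack=4)
Line 11: ['problem'] (min_width=7, slack=3)
Line 12: ['voice'] (min_width=5, slack=5)
Line 13: ['program'] (min_width=7, slack=3)
Line 14: ['bee'] (min_width=3, slack=7)
Total lines: 14

Answer: 14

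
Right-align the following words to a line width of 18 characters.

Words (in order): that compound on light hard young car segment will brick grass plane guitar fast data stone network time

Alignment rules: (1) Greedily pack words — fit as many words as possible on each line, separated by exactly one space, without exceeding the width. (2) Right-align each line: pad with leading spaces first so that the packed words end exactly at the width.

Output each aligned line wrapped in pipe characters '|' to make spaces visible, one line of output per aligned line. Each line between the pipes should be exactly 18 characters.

Line 1: ['that', 'compound', 'on'] (min_width=16, slack=2)
Line 2: ['light', 'hard', 'young'] (min_width=16, slack=2)
Line 3: ['car', 'segment', 'will'] (min_width=16, slack=2)
Line 4: ['brick', 'grass', 'plane'] (min_width=17, slack=1)
Line 5: ['guitar', 'fast', 'data'] (min_width=16, slack=2)
Line 6: ['stone', 'network', 'time'] (min_width=18, slack=0)

Answer: |  that compound on|
|  light hard young|
|  car segment will|
| brick grass plane|
|  guitar fast data|
|stone network time|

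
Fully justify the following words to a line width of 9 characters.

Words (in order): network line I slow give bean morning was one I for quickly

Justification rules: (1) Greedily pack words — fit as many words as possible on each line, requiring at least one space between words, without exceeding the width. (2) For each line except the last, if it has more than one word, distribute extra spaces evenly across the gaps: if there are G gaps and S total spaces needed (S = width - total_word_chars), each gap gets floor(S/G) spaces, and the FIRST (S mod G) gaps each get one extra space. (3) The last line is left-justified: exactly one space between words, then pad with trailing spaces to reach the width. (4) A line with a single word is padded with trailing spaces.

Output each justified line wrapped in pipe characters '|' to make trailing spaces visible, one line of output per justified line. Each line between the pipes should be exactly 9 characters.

Answer: |network  |
|line    I|
|slow give|
|bean     |
|morning  |
|was one I|
|for      |
|quickly  |

Derivation:
Line 1: ['network'] (min_width=7, slack=2)
Line 2: ['line', 'I'] (min_width=6, slack=3)
Line 3: ['slow', 'give'] (min_width=9, slack=0)
Line 4: ['bean'] (min_width=4, slack=5)
Line 5: ['morning'] (min_width=7, slack=2)
Line 6: ['was', 'one', 'I'] (min_width=9, slack=0)
Line 7: ['for'] (min_width=3, slack=6)
Line 8: ['quickly'] (min_width=7, slack=2)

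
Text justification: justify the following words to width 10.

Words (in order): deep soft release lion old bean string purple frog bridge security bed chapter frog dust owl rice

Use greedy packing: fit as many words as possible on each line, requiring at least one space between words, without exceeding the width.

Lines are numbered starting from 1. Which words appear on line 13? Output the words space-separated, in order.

Line 1: ['deep', 'soft'] (min_width=9, slack=1)
Line 2: ['release'] (min_width=7, slack=3)
Line 3: ['lion', 'old'] (min_width=8, slack=2)
Line 4: ['bean'] (min_width=4, slack=6)
Line 5: ['string'] (min_width=6, slack=4)
Line 6: ['purple'] (min_width=6, slack=4)
Line 7: ['frog'] (min_width=4, slack=6)
Line 8: ['bridge'] (min_width=6, slack=4)
Line 9: ['security'] (min_width=8, slack=2)
Line 10: ['bed'] (min_width=3, slack=7)
Line 11: ['chapter'] (min_width=7, slack=3)
Line 12: ['frog', 'dust'] (min_width=9, slack=1)
Line 13: ['owl', 'rice'] (min_width=8, slack=2)

Answer: owl rice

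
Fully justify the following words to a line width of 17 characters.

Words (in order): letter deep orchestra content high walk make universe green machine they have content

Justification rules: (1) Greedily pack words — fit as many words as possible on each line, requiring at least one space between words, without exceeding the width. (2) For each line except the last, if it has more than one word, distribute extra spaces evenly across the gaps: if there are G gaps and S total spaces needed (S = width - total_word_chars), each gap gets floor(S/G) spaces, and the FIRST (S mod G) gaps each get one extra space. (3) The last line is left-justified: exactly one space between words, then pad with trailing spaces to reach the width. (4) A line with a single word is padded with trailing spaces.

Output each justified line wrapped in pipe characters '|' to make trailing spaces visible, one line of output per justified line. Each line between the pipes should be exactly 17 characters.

Line 1: ['letter', 'deep'] (min_width=11, slack=6)
Line 2: ['orchestra', 'content'] (min_width=17, slack=0)
Line 3: ['high', 'walk', 'make'] (min_width=14, slack=3)
Line 4: ['universe', 'green'] (min_width=14, slack=3)
Line 5: ['machine', 'they', 'have'] (min_width=17, slack=0)
Line 6: ['content'] (min_width=7, slack=10)

Answer: |letter       deep|
|orchestra content|
|high   walk  make|
|universe    green|
|machine they have|
|content          |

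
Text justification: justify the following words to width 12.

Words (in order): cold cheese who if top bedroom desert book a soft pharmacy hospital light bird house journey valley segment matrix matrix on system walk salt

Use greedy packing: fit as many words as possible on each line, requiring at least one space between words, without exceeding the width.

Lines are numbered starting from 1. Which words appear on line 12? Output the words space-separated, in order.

Line 1: ['cold', 'cheese'] (min_width=11, slack=1)
Line 2: ['who', 'if', 'top'] (min_width=10, slack=2)
Line 3: ['bedroom'] (min_width=7, slack=5)
Line 4: ['desert', 'book'] (min_width=11, slack=1)
Line 5: ['a', 'soft'] (min_width=6, slack=6)
Line 6: ['pharmacy'] (min_width=8, slack=4)
Line 7: ['hospital'] (min_width=8, slack=4)
Line 8: ['light', 'bird'] (min_width=10, slack=2)
Line 9: ['house'] (min_width=5, slack=7)
Line 10: ['journey'] (min_width=7, slack=5)
Line 11: ['valley'] (min_width=6, slack=6)
Line 12: ['segment'] (min_width=7, slack=5)
Line 13: ['matrix'] (min_width=6, slack=6)
Line 14: ['matrix', 'on'] (min_width=9, slack=3)
Line 15: ['system', 'walk'] (min_width=11, slack=1)
Line 16: ['salt'] (min_width=4, slack=8)

Answer: segment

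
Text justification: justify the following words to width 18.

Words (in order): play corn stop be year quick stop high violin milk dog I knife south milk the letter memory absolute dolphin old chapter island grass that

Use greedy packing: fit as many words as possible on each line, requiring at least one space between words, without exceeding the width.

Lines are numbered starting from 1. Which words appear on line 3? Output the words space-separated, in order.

Line 1: ['play', 'corn', 'stop', 'be'] (min_width=17, slack=1)
Line 2: ['year', 'quick', 'stop'] (min_width=15, slack=3)
Line 3: ['high', 'violin', 'milk'] (min_width=16, slack=2)
Line 4: ['dog', 'I', 'knife', 'south'] (min_width=17, slack=1)
Line 5: ['milk', 'the', 'letter'] (min_width=15, slack=3)
Line 6: ['memory', 'absolute'] (min_width=15, slack=3)
Line 7: ['dolphin', 'old'] (min_width=11, slack=7)
Line 8: ['chapter', 'island'] (min_width=14, slack=4)
Line 9: ['grass', 'that'] (min_width=10, slack=8)

Answer: high violin milk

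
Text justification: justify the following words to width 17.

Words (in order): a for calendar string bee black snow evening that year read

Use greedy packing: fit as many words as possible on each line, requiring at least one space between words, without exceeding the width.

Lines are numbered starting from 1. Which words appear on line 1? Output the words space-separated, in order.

Answer: a for calendar

Derivation:
Line 1: ['a', 'for', 'calendar'] (min_width=14, slack=3)
Line 2: ['string', 'bee', 'black'] (min_width=16, slack=1)
Line 3: ['snow', 'evening', 'that'] (min_width=17, slack=0)
Line 4: ['year', 'read'] (min_width=9, slack=8)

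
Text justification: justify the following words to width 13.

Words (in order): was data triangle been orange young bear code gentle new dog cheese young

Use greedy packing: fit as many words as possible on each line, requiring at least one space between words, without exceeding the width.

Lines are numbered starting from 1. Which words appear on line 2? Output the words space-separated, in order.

Answer: triangle been

Derivation:
Line 1: ['was', 'data'] (min_width=8, slack=5)
Line 2: ['triangle', 'been'] (min_width=13, slack=0)
Line 3: ['orange', 'young'] (min_width=12, slack=1)
Line 4: ['bear', 'code'] (min_width=9, slack=4)
Line 5: ['gentle', 'new'] (min_width=10, slack=3)
Line 6: ['dog', 'cheese'] (min_width=10, slack=3)
Line 7: ['young'] (min_width=5, slack=8)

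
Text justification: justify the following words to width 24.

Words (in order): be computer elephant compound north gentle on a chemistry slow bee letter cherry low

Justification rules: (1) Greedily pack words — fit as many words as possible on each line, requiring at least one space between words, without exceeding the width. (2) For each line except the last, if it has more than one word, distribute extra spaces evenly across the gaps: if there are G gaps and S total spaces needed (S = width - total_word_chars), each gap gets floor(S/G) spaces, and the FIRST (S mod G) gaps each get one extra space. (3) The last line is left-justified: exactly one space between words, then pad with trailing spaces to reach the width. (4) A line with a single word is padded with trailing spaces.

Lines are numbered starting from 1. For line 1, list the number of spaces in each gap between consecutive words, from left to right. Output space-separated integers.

Answer: 3 3

Derivation:
Line 1: ['be', 'computer', 'elephant'] (min_width=20, slack=4)
Line 2: ['compound', 'north', 'gentle', 'on'] (min_width=24, slack=0)
Line 3: ['a', 'chemistry', 'slow', 'bee'] (min_width=20, slack=4)
Line 4: ['letter', 'cherry', 'low'] (min_width=17, slack=7)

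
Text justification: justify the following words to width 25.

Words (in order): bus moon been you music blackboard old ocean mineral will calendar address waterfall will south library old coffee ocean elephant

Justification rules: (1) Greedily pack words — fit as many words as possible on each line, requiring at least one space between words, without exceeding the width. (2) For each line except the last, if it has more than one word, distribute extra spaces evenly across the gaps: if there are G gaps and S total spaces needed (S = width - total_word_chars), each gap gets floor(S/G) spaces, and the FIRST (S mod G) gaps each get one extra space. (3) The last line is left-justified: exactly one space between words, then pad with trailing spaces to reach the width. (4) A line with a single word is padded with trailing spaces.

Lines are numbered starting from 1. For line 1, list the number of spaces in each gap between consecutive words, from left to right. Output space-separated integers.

Answer: 2 2 1 1

Derivation:
Line 1: ['bus', 'moon', 'been', 'you', 'music'] (min_width=23, slack=2)
Line 2: ['blackboard', 'old', 'ocean'] (min_width=20, slack=5)
Line 3: ['mineral', 'will', 'calendar'] (min_width=21, slack=4)
Line 4: ['address', 'waterfall', 'will'] (min_width=22, slack=3)
Line 5: ['south', 'library', 'old', 'coffee'] (min_width=24, slack=1)
Line 6: ['ocean', 'elephant'] (min_width=14, slack=11)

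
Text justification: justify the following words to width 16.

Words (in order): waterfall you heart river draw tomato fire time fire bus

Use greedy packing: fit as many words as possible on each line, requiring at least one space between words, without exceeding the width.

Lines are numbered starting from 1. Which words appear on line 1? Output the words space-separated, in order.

Answer: waterfall you

Derivation:
Line 1: ['waterfall', 'you'] (min_width=13, slack=3)
Line 2: ['heart', 'river', 'draw'] (min_width=16, slack=0)
Line 3: ['tomato', 'fire', 'time'] (min_width=16, slack=0)
Line 4: ['fire', 'bus'] (min_width=8, slack=8)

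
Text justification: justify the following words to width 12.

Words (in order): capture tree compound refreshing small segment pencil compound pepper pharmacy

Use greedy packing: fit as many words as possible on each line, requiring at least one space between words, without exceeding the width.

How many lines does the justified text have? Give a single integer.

Line 1: ['capture', 'tree'] (min_width=12, slack=0)
Line 2: ['compound'] (min_width=8, slack=4)
Line 3: ['refreshing'] (min_width=10, slack=2)
Line 4: ['small'] (min_width=5, slack=7)
Line 5: ['segment'] (min_width=7, slack=5)
Line 6: ['pencil'] (min_width=6, slack=6)
Line 7: ['compound'] (min_width=8, slack=4)
Line 8: ['pepper'] (min_width=6, slack=6)
Line 9: ['pharmacy'] (min_width=8, slack=4)
Total lines: 9

Answer: 9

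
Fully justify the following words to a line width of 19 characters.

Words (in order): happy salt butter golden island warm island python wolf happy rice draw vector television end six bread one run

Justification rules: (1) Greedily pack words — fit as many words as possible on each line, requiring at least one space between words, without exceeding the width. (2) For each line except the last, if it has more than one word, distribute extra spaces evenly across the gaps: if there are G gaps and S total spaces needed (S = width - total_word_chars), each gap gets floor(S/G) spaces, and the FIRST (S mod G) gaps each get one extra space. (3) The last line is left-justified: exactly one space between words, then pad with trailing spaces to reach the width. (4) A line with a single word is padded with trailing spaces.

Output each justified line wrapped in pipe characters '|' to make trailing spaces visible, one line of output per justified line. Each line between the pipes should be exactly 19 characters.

Line 1: ['happy', 'salt', 'butter'] (min_width=17, slack=2)
Line 2: ['golden', 'island', 'warm'] (min_width=18, slack=1)
Line 3: ['island', 'python', 'wolf'] (min_width=18, slack=1)
Line 4: ['happy', 'rice', 'draw'] (min_width=15, slack=4)
Line 5: ['vector', 'television'] (min_width=17, slack=2)
Line 6: ['end', 'six', 'bread', 'one'] (min_width=17, slack=2)
Line 7: ['run'] (min_width=3, slack=16)

Answer: |happy  salt  butter|
|golden  island warm|
|island  python wolf|
|happy   rice   draw|
|vector   television|
|end  six  bread one|
|run                |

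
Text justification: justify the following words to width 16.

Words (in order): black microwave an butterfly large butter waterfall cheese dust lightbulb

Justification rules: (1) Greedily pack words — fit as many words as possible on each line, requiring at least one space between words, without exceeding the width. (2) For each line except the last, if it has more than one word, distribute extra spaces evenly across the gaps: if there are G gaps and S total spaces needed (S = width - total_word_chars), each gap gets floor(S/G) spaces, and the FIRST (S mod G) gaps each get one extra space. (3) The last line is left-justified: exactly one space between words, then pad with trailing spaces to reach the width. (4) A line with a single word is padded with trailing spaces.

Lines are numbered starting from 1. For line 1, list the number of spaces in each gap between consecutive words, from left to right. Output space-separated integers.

Answer: 2

Derivation:
Line 1: ['black', 'microwave'] (min_width=15, slack=1)
Line 2: ['an', 'butterfly'] (min_width=12, slack=4)
Line 3: ['large', 'butter'] (min_width=12, slack=4)
Line 4: ['waterfall', 'cheese'] (min_width=16, slack=0)
Line 5: ['dust', 'lightbulb'] (min_width=14, slack=2)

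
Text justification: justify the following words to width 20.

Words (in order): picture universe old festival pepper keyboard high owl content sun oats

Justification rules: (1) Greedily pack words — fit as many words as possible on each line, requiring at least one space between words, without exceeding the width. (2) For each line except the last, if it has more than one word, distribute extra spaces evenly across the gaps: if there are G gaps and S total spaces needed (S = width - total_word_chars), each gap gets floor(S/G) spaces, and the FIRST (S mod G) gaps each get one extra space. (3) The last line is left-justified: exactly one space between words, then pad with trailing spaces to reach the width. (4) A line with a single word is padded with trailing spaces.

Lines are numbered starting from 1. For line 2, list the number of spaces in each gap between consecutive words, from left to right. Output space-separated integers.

Answer: 6

Derivation:
Line 1: ['picture', 'universe', 'old'] (min_width=20, slack=0)
Line 2: ['festival', 'pepper'] (min_width=15, slack=5)
Line 3: ['keyboard', 'high', 'owl'] (min_width=17, slack=3)
Line 4: ['content', 'sun', 'oats'] (min_width=16, slack=4)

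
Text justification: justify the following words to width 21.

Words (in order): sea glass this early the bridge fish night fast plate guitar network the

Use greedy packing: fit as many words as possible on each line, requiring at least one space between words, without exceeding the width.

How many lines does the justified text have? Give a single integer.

Answer: 4

Derivation:
Line 1: ['sea', 'glass', 'this', 'early'] (min_width=20, slack=1)
Line 2: ['the', 'bridge', 'fish', 'night'] (min_width=21, slack=0)
Line 3: ['fast', 'plate', 'guitar'] (min_width=17, slack=4)
Line 4: ['network', 'the'] (min_width=11, slack=10)
Total lines: 4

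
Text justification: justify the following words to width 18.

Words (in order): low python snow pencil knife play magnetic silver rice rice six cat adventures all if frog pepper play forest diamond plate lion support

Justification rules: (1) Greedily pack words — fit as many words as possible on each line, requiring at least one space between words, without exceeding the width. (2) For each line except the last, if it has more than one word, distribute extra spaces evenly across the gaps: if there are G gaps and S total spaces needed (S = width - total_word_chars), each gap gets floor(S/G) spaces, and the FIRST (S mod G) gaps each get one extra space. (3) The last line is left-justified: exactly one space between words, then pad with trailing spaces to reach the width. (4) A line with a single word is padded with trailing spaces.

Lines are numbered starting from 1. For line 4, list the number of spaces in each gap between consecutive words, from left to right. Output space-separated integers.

Answer: 2 1 1

Derivation:
Line 1: ['low', 'python', 'snow'] (min_width=15, slack=3)
Line 2: ['pencil', 'knife', 'play'] (min_width=17, slack=1)
Line 3: ['magnetic', 'silver'] (min_width=15, slack=3)
Line 4: ['rice', 'rice', 'six', 'cat'] (min_width=17, slack=1)
Line 5: ['adventures', 'all', 'if'] (min_width=17, slack=1)
Line 6: ['frog', 'pepper', 'play'] (min_width=16, slack=2)
Line 7: ['forest', 'diamond'] (min_width=14, slack=4)
Line 8: ['plate', 'lion', 'support'] (min_width=18, slack=0)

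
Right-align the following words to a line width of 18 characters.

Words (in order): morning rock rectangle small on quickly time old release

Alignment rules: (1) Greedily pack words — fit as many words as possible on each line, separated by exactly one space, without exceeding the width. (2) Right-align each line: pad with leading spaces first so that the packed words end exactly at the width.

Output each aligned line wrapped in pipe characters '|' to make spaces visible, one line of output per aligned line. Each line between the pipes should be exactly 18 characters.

Line 1: ['morning', 'rock'] (min_width=12, slack=6)
Line 2: ['rectangle', 'small', 'on'] (min_width=18, slack=0)
Line 3: ['quickly', 'time', 'old'] (min_width=16, slack=2)
Line 4: ['release'] (min_width=7, slack=11)

Answer: |      morning rock|
|rectangle small on|
|  quickly time old|
|           release|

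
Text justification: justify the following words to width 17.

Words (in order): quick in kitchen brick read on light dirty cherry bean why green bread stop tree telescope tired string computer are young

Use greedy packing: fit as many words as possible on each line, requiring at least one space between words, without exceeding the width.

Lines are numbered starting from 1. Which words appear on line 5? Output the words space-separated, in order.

Line 1: ['quick', 'in', 'kitchen'] (min_width=16, slack=1)
Line 2: ['brick', 'read', 'on'] (min_width=13, slack=4)
Line 3: ['light', 'dirty'] (min_width=11, slack=6)
Line 4: ['cherry', 'bean', 'why'] (min_width=15, slack=2)
Line 5: ['green', 'bread', 'stop'] (min_width=16, slack=1)
Line 6: ['tree', 'telescope'] (min_width=14, slack=3)
Line 7: ['tired', 'string'] (min_width=12, slack=5)
Line 8: ['computer', 'are'] (min_width=12, slack=5)
Line 9: ['young'] (min_width=5, slack=12)

Answer: green bread stop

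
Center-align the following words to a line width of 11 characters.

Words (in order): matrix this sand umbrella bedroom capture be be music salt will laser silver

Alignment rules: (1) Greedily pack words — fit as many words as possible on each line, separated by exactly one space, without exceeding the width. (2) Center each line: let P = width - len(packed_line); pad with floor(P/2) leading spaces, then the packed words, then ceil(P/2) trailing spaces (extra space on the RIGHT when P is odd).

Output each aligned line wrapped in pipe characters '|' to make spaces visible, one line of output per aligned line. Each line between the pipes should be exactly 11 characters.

Answer: |matrix this|
|   sand    |
| umbrella  |
|  bedroom  |
|capture be |
| be music  |
| salt will |
|   laser   |
|  silver   |

Derivation:
Line 1: ['matrix', 'this'] (min_width=11, slack=0)
Line 2: ['sand'] (min_width=4, slack=7)
Line 3: ['umbrella'] (min_width=8, slack=3)
Line 4: ['bedroom'] (min_width=7, slack=4)
Line 5: ['capture', 'be'] (min_width=10, slack=1)
Line 6: ['be', 'music'] (min_width=8, slack=3)
Line 7: ['salt', 'will'] (min_width=9, slack=2)
Line 8: ['laser'] (min_width=5, slack=6)
Line 9: ['silver'] (min_width=6, slack=5)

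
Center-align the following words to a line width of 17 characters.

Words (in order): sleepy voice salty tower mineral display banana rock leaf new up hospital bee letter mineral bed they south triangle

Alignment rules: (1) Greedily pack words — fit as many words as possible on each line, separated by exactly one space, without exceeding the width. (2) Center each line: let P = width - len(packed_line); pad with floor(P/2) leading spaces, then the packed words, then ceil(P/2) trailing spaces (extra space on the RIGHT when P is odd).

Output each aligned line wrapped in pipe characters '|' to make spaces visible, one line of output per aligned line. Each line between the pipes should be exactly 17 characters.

Answer: |  sleepy voice   |
|   salty tower   |
| mineral display |
|banana rock leaf |
| new up hospital |
|   bee letter    |
|mineral bed they |
| south triangle  |

Derivation:
Line 1: ['sleepy', 'voice'] (min_width=12, slack=5)
Line 2: ['salty', 'tower'] (min_width=11, slack=6)
Line 3: ['mineral', 'display'] (min_width=15, slack=2)
Line 4: ['banana', 'rock', 'leaf'] (min_width=16, slack=1)
Line 5: ['new', 'up', 'hospital'] (min_width=15, slack=2)
Line 6: ['bee', 'letter'] (min_width=10, slack=7)
Line 7: ['mineral', 'bed', 'they'] (min_width=16, slack=1)
Line 8: ['south', 'triangle'] (min_width=14, slack=3)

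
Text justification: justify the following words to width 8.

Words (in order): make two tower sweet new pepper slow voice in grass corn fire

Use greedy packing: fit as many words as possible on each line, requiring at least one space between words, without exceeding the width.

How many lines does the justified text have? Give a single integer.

Line 1: ['make', 'two'] (min_width=8, slack=0)
Line 2: ['tower'] (min_width=5, slack=3)
Line 3: ['sweet'] (min_width=5, slack=3)
Line 4: ['new'] (min_width=3, slack=5)
Line 5: ['pepper'] (min_width=6, slack=2)
Line 6: ['slow'] (min_width=4, slack=4)
Line 7: ['voice', 'in'] (min_width=8, slack=0)
Line 8: ['grass'] (min_width=5, slack=3)
Line 9: ['corn'] (min_width=4, slack=4)
Line 10: ['fire'] (min_width=4, slack=4)
Total lines: 10

Answer: 10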